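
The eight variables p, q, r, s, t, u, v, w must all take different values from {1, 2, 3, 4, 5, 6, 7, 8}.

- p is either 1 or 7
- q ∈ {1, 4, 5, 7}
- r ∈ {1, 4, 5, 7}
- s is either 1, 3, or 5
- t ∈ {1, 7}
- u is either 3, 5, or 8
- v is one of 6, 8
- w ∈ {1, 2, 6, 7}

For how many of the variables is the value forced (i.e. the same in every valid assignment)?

4

The 8 variables draw from only 8 values {1, 2, 3, 4, 5, 6, 7, 8}, so each is used; only w can be 2, hence w = 2.
The 7 still-open variables together cover exactly {1, 3, 4, 5, 6, 7, 8} — 7 values for 7 variables — and 6 appears only in v's list, so v = 6.
The 6 still-open variables together cover exactly {1, 3, 4, 5, 7, 8} — 6 values for 6 variables — and 8 appears only in u's list, so u = 8.
The 5 still-open variables together cover exactly {1, 3, 4, 5, 7} — 5 values for 5 variables — and 3 appears only in s's list, so s = 3.
p and t between them cover only {1, 7} — a naked pair. Remove those values from q, r.
Determined: s=3, u=8, v=6, w=2. The other variables each still have more than one consistent value. That makes 4.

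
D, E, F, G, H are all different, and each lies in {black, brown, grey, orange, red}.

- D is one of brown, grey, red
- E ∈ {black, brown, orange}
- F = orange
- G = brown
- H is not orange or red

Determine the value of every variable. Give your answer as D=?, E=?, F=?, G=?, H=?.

D=red, E=black, F=orange, G=brown, H=grey

F must be orange (only option left). Strike orange from E.
G must be brown (only option left). Remove brown from D, E, H.
E has just one choice, so E = black. Eliminate black elsewhere: H.
H has just one choice, so H = grey. Eliminate grey elsewhere: D.
That leaves D = red.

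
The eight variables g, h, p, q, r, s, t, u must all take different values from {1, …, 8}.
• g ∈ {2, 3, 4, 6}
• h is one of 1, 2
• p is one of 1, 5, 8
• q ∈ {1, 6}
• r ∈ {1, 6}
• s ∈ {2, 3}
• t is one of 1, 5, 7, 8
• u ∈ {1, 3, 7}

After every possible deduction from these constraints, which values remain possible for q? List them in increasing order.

1, 6

The 8 variables draw from only 8 values {1, 2, 3, 4, 5, 6, 7, 8}, so each is used; only g can be 4, hence g = 4.
The 2 variables q and r are confined to {1, 6}, which locks those values in; drop them from h, p, t, u.
h must be 2 (only option left). Strike 2 from s.
s must be 3 (only option left). Remove 3 from u.
u's domain is down to {7}, so u = 7. Strike 7 from t.
No further eliminations apply; q can still be any of 1, 6.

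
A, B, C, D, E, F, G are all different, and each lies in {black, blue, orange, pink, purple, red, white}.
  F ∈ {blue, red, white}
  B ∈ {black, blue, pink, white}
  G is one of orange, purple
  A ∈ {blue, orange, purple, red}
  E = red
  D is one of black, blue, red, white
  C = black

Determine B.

C's domain is down to {black}, so C = black. Strike black from B, D.
That leaves E = red. Strike red from A, D, F.
Among the 5 still-open variables, pink fits only B (and all 5 values in {blue, orange, pink, purple, white} must be used), so B = pink.

pink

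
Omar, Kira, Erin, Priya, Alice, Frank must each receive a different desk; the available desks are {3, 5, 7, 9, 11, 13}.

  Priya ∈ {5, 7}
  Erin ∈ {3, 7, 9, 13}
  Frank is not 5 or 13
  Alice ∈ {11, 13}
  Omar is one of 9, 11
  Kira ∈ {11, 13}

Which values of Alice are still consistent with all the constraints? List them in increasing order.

The 6 variables draw from only 6 values {3, 5, 7, 9, 11, 13}, so each is used; only Priya can be 5, hence Priya = 5.
Kira and Alice between them cover only {11, 13} — a naked pair. Remove those values from Omar, Erin, Frank.
Omar has just one choice, so Omar = 9. Eliminate 9 elsewhere: Erin, Frank.
No further eliminations apply; Alice can still be any of 11, 13.

11, 13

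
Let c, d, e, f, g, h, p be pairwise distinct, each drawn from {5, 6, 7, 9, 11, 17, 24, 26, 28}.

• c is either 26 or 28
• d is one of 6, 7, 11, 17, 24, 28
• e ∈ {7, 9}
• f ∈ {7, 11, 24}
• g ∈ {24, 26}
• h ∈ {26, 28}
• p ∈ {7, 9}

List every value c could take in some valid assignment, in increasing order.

c and h between them cover only {26, 28} — a naked pair. Remove those values from d, g.
g's domain is down to {24}, so g = 24. So d, f can't be 24.
e and p between them cover only {7, 9} — a naked pair. Remove those values from d, f.
f's domain is down to {11}, so f = 11. Eliminate 11 elsewhere: d.
No further eliminations apply; c can still be any of 26, 28.

26, 28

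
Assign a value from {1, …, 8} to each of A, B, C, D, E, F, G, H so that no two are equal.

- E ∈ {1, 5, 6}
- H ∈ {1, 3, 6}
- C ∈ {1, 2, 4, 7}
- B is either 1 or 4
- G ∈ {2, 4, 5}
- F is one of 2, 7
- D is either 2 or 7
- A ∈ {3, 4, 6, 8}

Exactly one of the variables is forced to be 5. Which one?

G

The 8 variables draw from only 8 values {1, 2, 3, 4, 5, 6, 7, 8}, so each is used; only A can be 8, hence A = 8.
The 7 still-open variables together cover exactly {1, 2, 3, 4, 5, 6, 7} — 7 values for 7 variables — and 3 appears only in H's list, so H = 3.
Among the 6 still-open variables, 6 fits only E (and all 6 values in {1, 2, 4, 5, 6, 7} must be used), so E = 6.
Among the 5 still-open variables, 5 fits only G (and all 5 values in {1, 2, 4, 5, 7} must be used), so G = 5.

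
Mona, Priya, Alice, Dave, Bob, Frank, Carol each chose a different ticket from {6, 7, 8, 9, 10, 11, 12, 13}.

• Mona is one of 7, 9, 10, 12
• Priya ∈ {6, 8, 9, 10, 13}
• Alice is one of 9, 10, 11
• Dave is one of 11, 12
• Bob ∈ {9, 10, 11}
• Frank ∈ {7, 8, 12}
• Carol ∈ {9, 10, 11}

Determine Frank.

8

Alice, Bob, Carol share exactly the 3 values {9, 10, 11}; by pigeonhole those values go to them, so strike 9, 10, 11 from Mona, Priya, Dave.
Dave's domain is down to {12}, so Dave = 12. Strike 12 from Mona, Frank.
Mona's domain is down to {7}, so Mona = 7. Eliminate 7 elsewhere: Frank.
So Frank = 8.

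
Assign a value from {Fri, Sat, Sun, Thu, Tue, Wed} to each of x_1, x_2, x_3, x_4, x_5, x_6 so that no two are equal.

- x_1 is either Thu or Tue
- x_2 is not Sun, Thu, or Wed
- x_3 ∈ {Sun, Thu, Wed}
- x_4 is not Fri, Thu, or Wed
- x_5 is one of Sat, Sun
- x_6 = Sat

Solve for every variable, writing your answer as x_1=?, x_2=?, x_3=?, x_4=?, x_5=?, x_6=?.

x_1=Thu, x_2=Fri, x_3=Wed, x_4=Tue, x_5=Sun, x_6=Sat

x_6 has just one choice, so x_6 = Sat. Remove Sat from x_2, x_4, x_5.
That leaves x_5 = Sun. Strike Sun from x_3, x_4.
That leaves x_4 = Tue. Eliminate Tue elsewhere: x_1, x_2.
x_1 has just one choice, so x_1 = Thu. So x_3 can't be Thu.
That leaves x_2 = Fri.
That leaves x_3 = Wed.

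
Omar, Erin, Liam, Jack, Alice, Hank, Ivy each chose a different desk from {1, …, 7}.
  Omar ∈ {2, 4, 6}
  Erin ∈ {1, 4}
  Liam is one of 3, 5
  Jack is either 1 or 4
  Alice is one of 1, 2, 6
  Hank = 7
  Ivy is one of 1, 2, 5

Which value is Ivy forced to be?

5

Hank has just one choice, so Hank = 7.
Among the 6 still-open variables, 3 fits only Liam (and all 6 values in {1, 2, 3, 4, 5, 6} must be used), so Liam = 3.
The 5 still-open variables together cover exactly {1, 2, 4, 5, 6} — 5 values for 5 variables — and 5 appears only in Ivy's list, so Ivy = 5.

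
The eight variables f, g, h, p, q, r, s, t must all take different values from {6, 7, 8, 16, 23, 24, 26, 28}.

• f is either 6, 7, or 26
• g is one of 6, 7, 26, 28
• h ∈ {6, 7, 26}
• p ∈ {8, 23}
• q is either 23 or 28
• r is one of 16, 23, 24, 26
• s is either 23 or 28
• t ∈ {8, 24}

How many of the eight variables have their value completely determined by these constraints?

Among the 8 variables, 16 fits only r (and all 8 values in {6, 7, 8, 16, 23, 24, 26, 28} must be used), so r = 16.
The 7 still-open variables draw from only 7 values {6, 7, 8, 23, 24, 26, 28}, so each is used; only t can be 24, hence t = 24.
The 6 still-open variables draw from only 6 values {6, 7, 8, 23, 26, 28}, so each is used; only p can be 8, hence p = 8.
q and s share exactly the 2 values {23, 28}; by pigeonhole those values go to them, so strike 23, 28 from g.
Determined: p=8, r=16, t=24. The other variables each still have more than one consistent value. That makes 3.

3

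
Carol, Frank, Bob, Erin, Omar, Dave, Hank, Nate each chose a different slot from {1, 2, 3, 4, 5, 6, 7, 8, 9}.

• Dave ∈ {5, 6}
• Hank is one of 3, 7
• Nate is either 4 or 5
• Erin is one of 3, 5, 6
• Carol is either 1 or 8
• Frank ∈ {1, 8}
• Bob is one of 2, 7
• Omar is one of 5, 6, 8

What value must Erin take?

Among the 8 variables, 2 fits only Bob (and all 8 values in {1, 2, 3, 4, 5, 6, 7, 8} must be used), so Bob = 2.
The 7 still-open variables draw from only 7 values {1, 3, 4, 5, 6, 7, 8}, so each is used; only Nate can be 4, hence Nate = 4.
The 6 still-open variables together cover exactly {1, 3, 5, 6, 7, 8} — 6 values for 6 variables — and 7 appears only in Hank's list, so Hank = 7.
The 5 still-open variables together cover exactly {1, 3, 5, 6, 8} — 5 values for 5 variables — and 3 appears only in Erin's list, so Erin = 3.

3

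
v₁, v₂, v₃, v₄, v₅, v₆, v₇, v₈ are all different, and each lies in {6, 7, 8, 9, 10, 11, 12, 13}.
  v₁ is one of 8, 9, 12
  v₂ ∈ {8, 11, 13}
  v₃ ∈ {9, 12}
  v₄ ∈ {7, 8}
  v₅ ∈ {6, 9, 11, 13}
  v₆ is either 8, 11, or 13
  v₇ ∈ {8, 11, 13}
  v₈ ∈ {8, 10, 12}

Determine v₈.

10

The 8 variables together cover exactly {6, 7, 8, 9, 10, 11, 12, 13} — 8 values for 8 variables — and 6 appears only in v₅'s list, so v₅ = 6.
Among the 7 still-open variables, 7 fits only v₄ (and all 7 values in {7, 8, 9, 10, 11, 12, 13} must be used), so v₄ = 7.
The 6 still-open variables together cover exactly {8, 9, 10, 11, 12, 13} — 6 values for 6 variables — and 10 appears only in v₈'s list, so v₈ = 10.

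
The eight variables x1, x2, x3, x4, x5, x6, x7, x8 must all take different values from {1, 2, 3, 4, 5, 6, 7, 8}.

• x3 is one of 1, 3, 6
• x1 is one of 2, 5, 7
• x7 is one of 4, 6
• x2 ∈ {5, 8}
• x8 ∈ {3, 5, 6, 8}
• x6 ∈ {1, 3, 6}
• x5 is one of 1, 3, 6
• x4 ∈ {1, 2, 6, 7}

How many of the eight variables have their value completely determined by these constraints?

1

Among the 8 variables, 4 fits only x7 (and all 8 values in {1, 2, 3, 4, 5, 6, 7, 8} must be used), so x7 = 4.
The 3 variables x3, x5, x6 are confined to {1, 3, 6}, which locks those values in; drop them from x4, x8.
x2 and x8 between them cover only {5, 8} — a naked pair. Remove those values from x1.
Determined: x7=4. The other variables each still have more than one consistent value. That makes 1.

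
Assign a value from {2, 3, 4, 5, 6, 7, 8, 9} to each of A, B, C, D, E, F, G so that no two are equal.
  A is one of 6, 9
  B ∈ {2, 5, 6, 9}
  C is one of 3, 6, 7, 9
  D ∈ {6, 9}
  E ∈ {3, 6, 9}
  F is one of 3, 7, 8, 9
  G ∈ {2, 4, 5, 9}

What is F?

8

A and D share exactly the 2 values {6, 9}; by pigeonhole those values go to them, so strike 6, 9 from B, C, E, F, G.
E's domain is down to {3}, so E = 3. Remove 3 from C, F.
C must be 7 (only option left). So F can't be 7.
So F = 8.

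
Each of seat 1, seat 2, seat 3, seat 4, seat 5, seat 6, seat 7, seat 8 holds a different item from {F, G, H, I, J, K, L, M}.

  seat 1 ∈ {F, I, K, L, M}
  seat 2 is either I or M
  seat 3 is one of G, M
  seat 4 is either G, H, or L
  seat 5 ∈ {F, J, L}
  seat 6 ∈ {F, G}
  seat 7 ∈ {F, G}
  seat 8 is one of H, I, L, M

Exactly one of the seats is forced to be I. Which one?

seat 2

The 8 variables together cover exactly {F, G, H, I, J, K, L, M} — 8 values for 8 variables — and J appears only in seat 5's list, so seat 5 = J.
The 7 still-open variables together cover exactly {F, G, H, I, K, L, M} — 7 values for 7 variables — and K appears only in seat 1's list, so seat 1 = K.
seat 6 and seat 7 between them cover only {F, G} — a naked pair. Remove those values from seat 3, seat 4.
seat 3's domain is down to {M}, so seat 3 = M. Strike M from seat 2, seat 8.
So I goes to seat 2.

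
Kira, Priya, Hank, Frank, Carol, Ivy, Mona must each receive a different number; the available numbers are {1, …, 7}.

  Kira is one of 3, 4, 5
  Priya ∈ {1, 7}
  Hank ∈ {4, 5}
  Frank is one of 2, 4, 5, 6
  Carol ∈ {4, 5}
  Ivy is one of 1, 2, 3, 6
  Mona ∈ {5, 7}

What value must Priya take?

1

Hank and Carol between them cover only {4, 5} — a naked pair. Remove those values from Kira, Frank, Mona.
Kira's domain is down to {3}, so Kira = 3. Strike 3 from Ivy.
Mona has just one choice, so Mona = 7. Strike 7 from Priya.
So Priya = 1.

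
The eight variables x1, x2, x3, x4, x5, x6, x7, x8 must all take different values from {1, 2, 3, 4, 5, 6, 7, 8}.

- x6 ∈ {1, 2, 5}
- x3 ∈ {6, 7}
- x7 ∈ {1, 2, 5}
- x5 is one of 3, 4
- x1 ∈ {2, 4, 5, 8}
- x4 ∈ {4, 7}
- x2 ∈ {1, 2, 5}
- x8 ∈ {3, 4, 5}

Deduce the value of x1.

The 8 variables together cover exactly {1, 2, 3, 4, 5, 6, 7, 8} — 8 values for 8 variables — and 6 appears only in x3's list, so x3 = 6.
The 7 still-open variables draw from only 7 values {1, 2, 3, 4, 5, 7, 8}, so each is used; only x4 can be 7, hence x4 = 7.
The 6 still-open variables together cover exactly {1, 2, 3, 4, 5, 8} — 6 values for 6 variables — and 8 appears only in x1's list, so x1 = 8.

8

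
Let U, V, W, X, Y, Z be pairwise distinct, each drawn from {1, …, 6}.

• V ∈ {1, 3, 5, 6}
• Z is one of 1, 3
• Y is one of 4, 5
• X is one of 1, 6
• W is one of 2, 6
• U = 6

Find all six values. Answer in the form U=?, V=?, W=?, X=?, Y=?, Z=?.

U=6, V=5, W=2, X=1, Y=4, Z=3

U must be 6 (only option left). Strike 6 from V, W, X.
W must be 2 (only option left).
That leaves X = 1. Eliminate 1 elsewhere: V, Z.
That leaves Z = 3. Remove 3 from V.
V's domain is down to {5}, so V = 5. Strike 5 from Y.
Y must be 4 (only option left).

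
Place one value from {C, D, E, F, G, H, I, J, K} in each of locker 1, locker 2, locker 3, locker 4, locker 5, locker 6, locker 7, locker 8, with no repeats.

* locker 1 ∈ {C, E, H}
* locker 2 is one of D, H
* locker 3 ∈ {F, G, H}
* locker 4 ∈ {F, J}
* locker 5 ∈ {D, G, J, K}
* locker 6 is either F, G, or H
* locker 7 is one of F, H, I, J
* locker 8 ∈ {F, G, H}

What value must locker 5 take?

locker 3, locker 6, locker 8 share exactly the 3 values {F, G, H}; by pigeonhole those values go to them, so strike F, G, H from locker 1, locker 2, locker 4, locker 5, locker 7.
That leaves locker 2 = D. Eliminate D elsewhere: locker 5.
locker 4 must be J (only option left). So locker 5, locker 7 can't be J.
So locker 5 = K.

K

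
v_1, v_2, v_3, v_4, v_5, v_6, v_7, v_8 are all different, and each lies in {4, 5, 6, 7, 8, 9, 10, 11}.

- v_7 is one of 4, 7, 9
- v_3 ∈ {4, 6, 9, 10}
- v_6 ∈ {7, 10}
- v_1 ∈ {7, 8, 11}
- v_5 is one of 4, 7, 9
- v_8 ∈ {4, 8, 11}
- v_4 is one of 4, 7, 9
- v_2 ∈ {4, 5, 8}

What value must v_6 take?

The 8 variables draw from only 8 values {4, 5, 6, 7, 8, 9, 10, 11}, so each is used; only v_2 can be 5, hence v_2 = 5.
Among the 7 still-open variables, 6 fits only v_3 (and all 7 values in {4, 6, 7, 8, 9, 10, 11} must be used), so v_3 = 6.
The 6 still-open variables together cover exactly {4, 7, 8, 9, 10, 11} — 6 values for 6 variables — and 10 appears only in v_6's list, so v_6 = 10.

10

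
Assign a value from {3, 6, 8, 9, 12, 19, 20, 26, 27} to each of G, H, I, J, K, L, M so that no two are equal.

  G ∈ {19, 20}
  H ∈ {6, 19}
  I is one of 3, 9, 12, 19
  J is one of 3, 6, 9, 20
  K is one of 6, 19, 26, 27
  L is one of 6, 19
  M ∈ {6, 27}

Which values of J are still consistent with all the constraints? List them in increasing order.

3, 9

H and L between them cover only {6, 19} — a naked pair. Remove those values from G, I, J, K, M.
G must be 20 (only option left). Remove 20 from J.
M's domain is down to {27}, so M = 27. So K can't be 27.
K must be 26 (only option left).
No further eliminations apply; J can still be any of 3, 9.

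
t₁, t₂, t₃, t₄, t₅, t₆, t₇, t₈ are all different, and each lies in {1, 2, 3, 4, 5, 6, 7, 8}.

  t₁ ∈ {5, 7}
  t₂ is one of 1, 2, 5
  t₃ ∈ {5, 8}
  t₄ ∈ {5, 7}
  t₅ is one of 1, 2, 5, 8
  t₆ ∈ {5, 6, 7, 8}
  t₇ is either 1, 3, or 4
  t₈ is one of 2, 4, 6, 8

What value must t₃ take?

8

The 8 variables draw from only 8 values {1, 2, 3, 4, 5, 6, 7, 8}, so each is used; only t₇ can be 3, hence t₇ = 3.
The 7 still-open variables draw from only 7 values {1, 2, 4, 5, 6, 7, 8}, so each is used; only t₈ can be 4, hence t₈ = 4.
The 6 still-open variables together cover exactly {1, 2, 5, 6, 7, 8} — 6 values for 6 variables — and 6 appears only in t₆'s list, so t₆ = 6.
The 2 variables t₁ and t₄ are confined to {5, 7}, which locks those values in; drop them from t₂, t₃, t₅.
So t₃ = 8.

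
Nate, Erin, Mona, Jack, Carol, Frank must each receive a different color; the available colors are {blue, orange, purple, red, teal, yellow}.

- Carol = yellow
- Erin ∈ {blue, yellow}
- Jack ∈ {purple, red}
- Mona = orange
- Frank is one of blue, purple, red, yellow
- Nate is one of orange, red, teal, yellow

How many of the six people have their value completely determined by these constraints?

Mona has just one choice, so Mona = orange. Remove orange from Nate.
Carol must be yellow (only option left). Strike yellow from Nate, Erin, Frank.
That leaves Erin = blue. So Frank can't be blue.
The 3 still-open variables together cover exactly {purple, red, teal} — 3 values for 3 variables — and teal appears only in Nate's list, so Nate = teal.
Determined: Nate=teal, Erin=blue, Mona=orange, Carol=yellow. The other people each still have more than one consistent value. That makes 4.

4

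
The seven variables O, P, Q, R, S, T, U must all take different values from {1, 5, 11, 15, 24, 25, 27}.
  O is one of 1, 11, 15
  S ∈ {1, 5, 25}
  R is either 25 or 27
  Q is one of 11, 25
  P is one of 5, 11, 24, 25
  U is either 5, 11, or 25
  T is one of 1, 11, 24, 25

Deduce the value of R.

Among the 7 variables, 15 fits only O (and all 7 values in {1, 5, 11, 15, 24, 25, 27} must be used), so O = 15.
Among the 6 still-open variables, 27 fits only R (and all 6 values in {1, 5, 11, 24, 25, 27} must be used), so R = 27.

27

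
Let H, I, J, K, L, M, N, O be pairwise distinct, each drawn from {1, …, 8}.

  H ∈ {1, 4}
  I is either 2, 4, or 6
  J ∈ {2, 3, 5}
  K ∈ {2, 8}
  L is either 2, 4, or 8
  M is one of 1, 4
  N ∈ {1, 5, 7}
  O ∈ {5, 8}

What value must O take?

5

Among the 8 variables, 3 fits only J (and all 8 values in {1, 2, 3, 4, 5, 6, 7, 8} must be used), so J = 3.
Among the 7 still-open variables, 6 fits only I (and all 7 values in {1, 2, 4, 5, 6, 7, 8} must be used), so I = 6.
The 6 still-open variables draw from only 6 values {1, 2, 4, 5, 7, 8}, so each is used; only N can be 7, hence N = 7.
The 5 still-open variables draw from only 5 values {1, 2, 4, 5, 8}, so each is used; only O can be 5, hence O = 5.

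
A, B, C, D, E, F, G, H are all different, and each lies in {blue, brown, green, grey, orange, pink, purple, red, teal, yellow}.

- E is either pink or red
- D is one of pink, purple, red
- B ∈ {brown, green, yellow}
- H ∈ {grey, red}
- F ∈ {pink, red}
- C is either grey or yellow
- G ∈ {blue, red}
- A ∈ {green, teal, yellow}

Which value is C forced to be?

E and F between them cover only {pink, red} — a naked pair. Remove those values from D, G, H.
That leaves D = purple.
That leaves G = blue.
H must be grey (only option left). So C can't be grey.
So C = yellow.

yellow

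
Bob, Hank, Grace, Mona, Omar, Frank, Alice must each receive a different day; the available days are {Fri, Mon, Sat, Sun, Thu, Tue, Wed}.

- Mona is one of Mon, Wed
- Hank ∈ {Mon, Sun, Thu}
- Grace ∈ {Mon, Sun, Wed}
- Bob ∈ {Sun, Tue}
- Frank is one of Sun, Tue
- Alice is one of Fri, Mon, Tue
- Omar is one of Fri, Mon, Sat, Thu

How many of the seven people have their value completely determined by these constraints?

The 7 variables together cover exactly {Fri, Mon, Sat, Sun, Thu, Tue, Wed} — 7 values for 7 variables — and Sat appears only in Omar's list, so Omar = Sat.
The 6 still-open variables together cover exactly {Fri, Mon, Sun, Thu, Tue, Wed} — 6 values for 6 variables — and Fri appears only in Alice's list, so Alice = Fri.
Among the 5 still-open variables, Thu fits only Hank (and all 5 values in {Mon, Sun, Thu, Tue, Wed} must be used), so Hank = Thu.
Bob and Frank between them cover only {Sun, Tue} — a naked pair. Remove those values from Grace.
Determined: Hank=Thu, Omar=Sat, Alice=Fri. The other people each still have more than one consistent value. That makes 3.

3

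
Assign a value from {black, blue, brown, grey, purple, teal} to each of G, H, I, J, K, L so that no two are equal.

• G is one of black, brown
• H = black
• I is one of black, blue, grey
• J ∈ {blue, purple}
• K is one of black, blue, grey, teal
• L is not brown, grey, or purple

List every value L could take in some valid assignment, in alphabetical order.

blue, teal

H's domain is down to {black}, so H = black. Strike black from G, I, K, L.
That leaves G = brown.
The 4 still-open variables together cover exactly {blue, grey, purple, teal} — 4 values for 4 variables — and purple appears only in J's list, so J = purple.
No further eliminations apply; L can still be any of blue, teal.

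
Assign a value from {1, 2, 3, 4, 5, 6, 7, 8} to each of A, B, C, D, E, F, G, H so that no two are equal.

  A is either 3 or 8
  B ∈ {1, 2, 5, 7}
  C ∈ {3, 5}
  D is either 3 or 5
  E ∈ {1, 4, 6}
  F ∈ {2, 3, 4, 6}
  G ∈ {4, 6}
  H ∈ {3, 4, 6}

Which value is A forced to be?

8

Among the 8 variables, 7 fits only B (and all 8 values in {1, 2, 3, 4, 5, 6, 7, 8} must be used), so B = 7.
The 7 still-open variables together cover exactly {1, 2, 3, 4, 5, 6, 8} — 7 values for 7 variables — and 1 appears only in E's list, so E = 1.
The 6 still-open variables together cover exactly {2, 3, 4, 5, 6, 8} — 6 values for 6 variables — and 2 appears only in F's list, so F = 2.
The 5 still-open variables together cover exactly {3, 4, 5, 6, 8} — 5 values for 5 variables — and 8 appears only in A's list, so A = 8.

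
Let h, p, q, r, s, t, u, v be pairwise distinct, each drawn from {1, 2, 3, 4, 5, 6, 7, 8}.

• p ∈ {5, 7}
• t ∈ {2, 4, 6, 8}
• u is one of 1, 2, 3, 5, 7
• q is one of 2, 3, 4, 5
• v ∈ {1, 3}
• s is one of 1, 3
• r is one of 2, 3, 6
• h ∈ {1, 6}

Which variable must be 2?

The 8 variables draw from only 8 values {1, 2, 3, 4, 5, 6, 7, 8}, so each is used; only t can be 8, hence t = 8.
Among the 7 still-open variables, 4 fits only q (and all 7 values in {1, 2, 3, 4, 5, 6, 7} must be used), so q = 4.
The 2 variables s and v are confined to {1, 3}, which locks those values in; drop them from h, r, u.
h's domain is down to {6}, so h = 6. Strike 6 from r.
So 2 goes to r.

r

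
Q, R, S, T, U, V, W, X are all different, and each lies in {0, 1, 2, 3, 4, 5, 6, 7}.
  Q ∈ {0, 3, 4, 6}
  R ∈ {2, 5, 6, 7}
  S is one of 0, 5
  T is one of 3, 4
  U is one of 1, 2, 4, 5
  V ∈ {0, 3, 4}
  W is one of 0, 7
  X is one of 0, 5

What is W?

7

Among the 8 variables, 1 fits only U (and all 8 values in {0, 1, 2, 3, 4, 5, 6, 7} must be used), so U = 1.
The 7 still-open variables draw from only 7 values {0, 2, 3, 4, 5, 6, 7}, so each is used; only R can be 2, hence R = 2.
Among the 6 still-open variables, 6 fits only Q (and all 6 values in {0, 3, 4, 5, 6, 7} must be used), so Q = 6.
Among the 5 still-open variables, 7 fits only W (and all 5 values in {0, 3, 4, 5, 7} must be used), so W = 7.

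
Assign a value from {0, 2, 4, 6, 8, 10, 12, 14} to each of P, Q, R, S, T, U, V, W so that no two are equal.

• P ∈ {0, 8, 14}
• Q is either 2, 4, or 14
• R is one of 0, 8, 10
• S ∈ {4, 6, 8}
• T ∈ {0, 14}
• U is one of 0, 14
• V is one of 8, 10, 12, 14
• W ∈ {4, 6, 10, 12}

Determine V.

Among the 8 variables, 2 fits only Q (and all 8 values in {0, 2, 4, 6, 8, 10, 12, 14} must be used), so Q = 2.
The 2 variables T and U are confined to {0, 14}, which locks those values in; drop them from P, R, V.
P must be 8 (only option left). So R, S, V can't be 8.
That leaves R = 10. Eliminate 10 elsewhere: V, W.
So V = 12.

12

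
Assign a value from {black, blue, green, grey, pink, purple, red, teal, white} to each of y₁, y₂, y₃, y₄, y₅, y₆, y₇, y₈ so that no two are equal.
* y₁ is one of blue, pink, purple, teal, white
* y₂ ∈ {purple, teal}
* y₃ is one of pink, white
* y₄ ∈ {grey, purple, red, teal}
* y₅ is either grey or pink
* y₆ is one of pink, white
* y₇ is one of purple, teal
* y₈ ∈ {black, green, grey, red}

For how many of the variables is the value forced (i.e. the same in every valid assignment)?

3

y₂ and y₇ between them cover only {purple, teal} — a naked pair. Remove those values from y₁, y₄.
y₃ and y₆ share exactly the 2 values {pink, white}; by pigeonhole those values go to them, so strike pink, white from y₁, y₅.
y₁'s domain is down to {blue}, so y₁ = blue.
y₅'s domain is down to {grey}, so y₅ = grey. Strike grey from y₄, y₈.
y₄ must be red (only option left). So y₈ can't be red.
Determined: y₁=blue, y₄=red, y₅=grey. The other variables each still have more than one consistent value. That makes 3.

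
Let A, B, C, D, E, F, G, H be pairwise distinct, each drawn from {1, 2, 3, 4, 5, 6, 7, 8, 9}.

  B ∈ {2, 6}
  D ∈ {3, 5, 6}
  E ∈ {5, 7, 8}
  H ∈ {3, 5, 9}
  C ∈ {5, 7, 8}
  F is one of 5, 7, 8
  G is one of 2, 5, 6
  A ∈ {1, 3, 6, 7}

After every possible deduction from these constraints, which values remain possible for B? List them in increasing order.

The 8 variables draw from only 8 values {1, 2, 3, 5, 6, 7, 8, 9}, so each is used; only A can be 1, hence A = 1.
The 7 still-open variables together cover exactly {2, 3, 5, 6, 7, 8, 9} — 7 values for 7 variables — and 9 appears only in H's list, so H = 9.
The 6 still-open variables draw from only 6 values {2, 3, 5, 6, 7, 8}, so each is used; only D can be 3, hence D = 3.
The 3 variables C, E, F are confined to {5, 7, 8}, which locks those values in; drop them from G.
No further eliminations apply; B can still be any of 2, 6.

2, 6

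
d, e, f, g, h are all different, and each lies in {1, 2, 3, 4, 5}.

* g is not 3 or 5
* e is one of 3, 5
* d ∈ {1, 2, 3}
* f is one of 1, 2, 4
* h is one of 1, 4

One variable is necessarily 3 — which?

The 5 variables together cover exactly {1, 2, 3, 4, 5} — 5 values for 5 variables — and 5 appears only in e's list, so e = 5.
The 4 still-open variables draw from only 4 values {1, 2, 3, 4}, so each is used; only d can be 3, hence d = 3.

d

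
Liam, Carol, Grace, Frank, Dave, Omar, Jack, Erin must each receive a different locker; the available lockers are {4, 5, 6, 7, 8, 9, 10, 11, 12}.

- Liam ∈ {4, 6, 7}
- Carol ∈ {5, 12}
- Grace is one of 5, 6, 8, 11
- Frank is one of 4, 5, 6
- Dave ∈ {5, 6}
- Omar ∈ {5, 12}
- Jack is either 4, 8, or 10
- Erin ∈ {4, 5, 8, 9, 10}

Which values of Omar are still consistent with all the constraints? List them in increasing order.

Carol and Omar share exactly the 2 values {5, 12}; by pigeonhole those values go to them, so strike 5, 12 from Grace, Frank, Dave, Erin.
Dave must be 6 (only option left). Remove 6 from Liam, Grace, Frank.
Frank has just one choice, so Frank = 4. Eliminate 4 elsewhere: Liam, Jack, Erin.
That leaves Liam = 7.
No further eliminations apply; Omar can still be any of 5, 12.

5, 12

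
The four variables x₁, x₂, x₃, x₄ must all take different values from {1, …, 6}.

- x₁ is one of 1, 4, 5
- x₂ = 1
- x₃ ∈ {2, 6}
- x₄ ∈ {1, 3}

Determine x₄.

x₂ has just one choice, so x₂ = 1. Eliminate 1 elsewhere: x₁, x₄.
So x₄ = 3.

3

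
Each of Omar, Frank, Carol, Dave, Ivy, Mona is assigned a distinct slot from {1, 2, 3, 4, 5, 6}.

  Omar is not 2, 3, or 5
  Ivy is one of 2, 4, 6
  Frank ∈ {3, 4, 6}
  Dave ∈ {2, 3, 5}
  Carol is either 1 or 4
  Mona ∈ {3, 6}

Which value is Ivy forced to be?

2

The 6 variables together cover exactly {1, 2, 3, 4, 5, 6} — 6 values for 6 variables — and 5 appears only in Dave's list, so Dave = 5.
The 5 still-open variables draw from only 5 values {1, 2, 3, 4, 6}, so each is used; only Ivy can be 2, hence Ivy = 2.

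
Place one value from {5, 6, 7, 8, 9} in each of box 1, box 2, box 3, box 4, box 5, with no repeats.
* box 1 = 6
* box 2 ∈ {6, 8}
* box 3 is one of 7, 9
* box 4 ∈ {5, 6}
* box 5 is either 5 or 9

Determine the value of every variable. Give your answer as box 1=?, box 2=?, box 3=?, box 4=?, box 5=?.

box 1 has just one choice, so box 1 = 6. Eliminate 6 elsewhere: box 2, box 4.
That leaves box 2 = 8.
box 4 has just one choice, so box 4 = 5. Strike 5 from box 5.
box 5 must be 9 (only option left). Remove 9 from box 3.
box 3 has just one choice, so box 3 = 7.

box 1=6, box 2=8, box 3=7, box 4=5, box 5=9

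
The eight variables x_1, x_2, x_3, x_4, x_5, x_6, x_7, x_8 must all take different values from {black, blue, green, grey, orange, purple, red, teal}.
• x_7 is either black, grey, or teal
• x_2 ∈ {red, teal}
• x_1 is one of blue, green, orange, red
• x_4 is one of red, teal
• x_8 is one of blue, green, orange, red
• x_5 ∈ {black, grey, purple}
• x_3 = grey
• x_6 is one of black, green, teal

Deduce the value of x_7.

black

x_3's domain is down to {grey}, so x_3 = grey. So x_5, x_7 can't be grey.
Among the 7 still-open variables, purple fits only x_5 (and all 7 values in {black, blue, green, orange, purple, red, teal} must be used), so x_5 = purple.
x_2 and x_4 share exactly the 2 values {red, teal}; by pigeonhole those values go to them, so strike red, teal from x_1, x_6, x_7, x_8.
So x_7 = black.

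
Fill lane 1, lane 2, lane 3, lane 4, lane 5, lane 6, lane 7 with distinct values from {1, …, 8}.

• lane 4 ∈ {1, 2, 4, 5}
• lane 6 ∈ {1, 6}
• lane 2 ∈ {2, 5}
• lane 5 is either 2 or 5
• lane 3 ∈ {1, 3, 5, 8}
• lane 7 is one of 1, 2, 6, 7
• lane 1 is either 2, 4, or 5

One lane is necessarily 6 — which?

lane 2 and lane 5 between them cover only {2, 5} — a naked pair. Remove those values from lane 1, lane 3, lane 4, lane 7.
That leaves lane 1 = 4. Remove 4 from lane 4.
lane 4 must be 1 (only option left). Remove 1 from lane 3, lane 6, lane 7.
So 6 goes to lane 6.

lane 6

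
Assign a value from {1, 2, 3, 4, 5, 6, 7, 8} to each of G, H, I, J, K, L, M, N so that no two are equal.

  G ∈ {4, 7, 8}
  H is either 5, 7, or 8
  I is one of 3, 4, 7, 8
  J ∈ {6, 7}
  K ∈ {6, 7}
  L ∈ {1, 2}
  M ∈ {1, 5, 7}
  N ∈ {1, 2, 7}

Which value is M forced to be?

Among the 8 variables, 3 fits only I (and all 8 values in {1, 2, 3, 4, 5, 6, 7, 8} must be used), so I = 3.
The 7 still-open variables together cover exactly {1, 2, 4, 5, 6, 7, 8} — 7 values for 7 variables — and 4 appears only in G's list, so G = 4.
Among the 6 still-open variables, 8 fits only H (and all 6 values in {1, 2, 5, 6, 7, 8} must be used), so H = 8.
The 5 still-open variables draw from only 5 values {1, 2, 5, 6, 7}, so each is used; only M can be 5, hence M = 5.

5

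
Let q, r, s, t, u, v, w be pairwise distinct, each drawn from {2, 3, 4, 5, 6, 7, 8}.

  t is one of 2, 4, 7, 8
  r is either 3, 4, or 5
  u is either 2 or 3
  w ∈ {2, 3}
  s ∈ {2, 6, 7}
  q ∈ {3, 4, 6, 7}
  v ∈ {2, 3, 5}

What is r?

The 7 variables together cover exactly {2, 3, 4, 5, 6, 7, 8} — 7 values for 7 variables — and 8 appears only in t's list, so t = 8.
The 2 variables u and w are confined to {2, 3}, which locks those values in; drop them from q, r, s, v.
v has just one choice, so v = 5. Remove 5 from r.
So r = 4.

4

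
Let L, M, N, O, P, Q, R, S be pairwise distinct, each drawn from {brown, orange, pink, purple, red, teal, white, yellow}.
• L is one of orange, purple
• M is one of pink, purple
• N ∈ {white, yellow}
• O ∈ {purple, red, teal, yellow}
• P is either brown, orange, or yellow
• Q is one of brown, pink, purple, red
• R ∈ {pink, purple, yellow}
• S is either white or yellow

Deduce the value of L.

The 8 variables together cover exactly {brown, orange, pink, purple, red, teal, white, yellow} — 8 values for 8 variables — and teal appears only in O's list, so O = teal.
The 7 still-open variables draw from only 7 values {brown, orange, pink, purple, red, white, yellow}, so each is used; only Q can be red, hence Q = red.
Among the 6 still-open variables, brown fits only P (and all 6 values in {brown, orange, pink, purple, white, yellow} must be used), so P = brown.
The 5 still-open variables draw from only 5 values {orange, pink, purple, white, yellow}, so each is used; only L can be orange, hence L = orange.

orange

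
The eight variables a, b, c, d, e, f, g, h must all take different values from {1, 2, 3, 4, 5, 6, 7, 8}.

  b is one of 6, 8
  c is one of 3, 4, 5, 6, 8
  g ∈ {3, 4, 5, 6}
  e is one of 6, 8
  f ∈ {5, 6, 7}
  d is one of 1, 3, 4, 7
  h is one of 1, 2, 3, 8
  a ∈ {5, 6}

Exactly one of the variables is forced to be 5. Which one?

a

Among the 8 variables, 2 fits only h (and all 8 values in {1, 2, 3, 4, 5, 6, 7, 8} must be used), so h = 2.
Among the 7 still-open variables, 1 fits only d (and all 7 values in {1, 3, 4, 5, 6, 7, 8} must be used), so d = 1.
Among the 6 still-open variables, 7 fits only f (and all 6 values in {3, 4, 5, 6, 7, 8} must be used), so f = 7.
b and e between them cover only {6, 8} — a naked pair. Remove those values from a, c, g.
So 5 goes to a.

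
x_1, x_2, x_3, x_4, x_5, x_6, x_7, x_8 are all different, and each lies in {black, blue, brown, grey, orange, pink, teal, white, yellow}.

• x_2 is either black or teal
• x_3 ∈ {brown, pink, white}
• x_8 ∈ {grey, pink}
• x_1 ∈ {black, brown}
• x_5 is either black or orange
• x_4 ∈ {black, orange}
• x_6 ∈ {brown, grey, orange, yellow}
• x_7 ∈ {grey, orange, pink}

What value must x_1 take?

Among the 8 variables, teal fits only x_2 (and all 8 values in {black, brown, grey, orange, pink, teal, white, yellow} must be used), so x_2 = teal.
The 7 still-open variables together cover exactly {black, brown, grey, orange, pink, white, yellow} — 7 values for 7 variables — and white appears only in x_3's list, so x_3 = white.
The 6 still-open variables draw from only 6 values {black, brown, grey, orange, pink, yellow}, so each is used; only x_6 can be yellow, hence x_6 = yellow.
The 5 still-open variables together cover exactly {black, brown, grey, orange, pink} — 5 values for 5 variables — and brown appears only in x_1's list, so x_1 = brown.

brown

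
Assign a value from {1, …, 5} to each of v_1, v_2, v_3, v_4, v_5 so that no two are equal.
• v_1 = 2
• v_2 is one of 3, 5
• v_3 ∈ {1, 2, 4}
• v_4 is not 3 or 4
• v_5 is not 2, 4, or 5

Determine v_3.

4

v_1's domain is down to {2}, so v_1 = 2. Strike 2 from v_3, v_4.
Among the 4 still-open variables, 4 fits only v_3 (and all 4 values in {1, 3, 4, 5} must be used), so v_3 = 4.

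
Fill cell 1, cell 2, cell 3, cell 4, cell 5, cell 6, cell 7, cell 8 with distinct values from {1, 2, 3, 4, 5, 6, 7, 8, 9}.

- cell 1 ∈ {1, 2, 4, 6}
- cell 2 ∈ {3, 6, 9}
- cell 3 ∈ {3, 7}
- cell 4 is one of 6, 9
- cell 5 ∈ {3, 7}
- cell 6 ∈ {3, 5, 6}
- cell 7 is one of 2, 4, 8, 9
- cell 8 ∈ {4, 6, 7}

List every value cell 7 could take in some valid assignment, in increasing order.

2, 8

cell 3 and cell 5 between them cover only {3, 7} — a naked pair. Remove those values from cell 2, cell 6, cell 8.
cell 2 and cell 4 between them cover only {6, 9} — a naked pair. Remove those values from cell 1, cell 6, cell 7, cell 8.
cell 6's domain is down to {5}, so cell 6 = 5.
cell 8 has just one choice, so cell 8 = 4. Remove 4 from cell 1, cell 7.
No further eliminations apply; cell 7 can still be any of 2, 8.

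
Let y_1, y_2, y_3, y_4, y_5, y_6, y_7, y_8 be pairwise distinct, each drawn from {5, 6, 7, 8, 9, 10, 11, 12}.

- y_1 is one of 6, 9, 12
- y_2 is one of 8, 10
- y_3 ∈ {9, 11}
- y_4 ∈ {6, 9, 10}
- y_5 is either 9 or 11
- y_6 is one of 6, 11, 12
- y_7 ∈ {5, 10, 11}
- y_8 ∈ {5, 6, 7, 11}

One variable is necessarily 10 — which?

y_4

Among the 8 variables, 7 fits only y_8 (and all 8 values in {5, 6, 7, 8, 9, 10, 11, 12} must be used), so y_8 = 7.
The 7 still-open variables together cover exactly {5, 6, 8, 9, 10, 11, 12} — 7 values for 7 variables — and 5 appears only in y_7's list, so y_7 = 5.
The 6 still-open variables together cover exactly {6, 8, 9, 10, 11, 12} — 6 values for 6 variables — and 8 appears only in y_2's list, so y_2 = 8.
Among the 5 still-open variables, 10 fits only y_4 (and all 5 values in {6, 9, 10, 11, 12} must be used), so y_4 = 10.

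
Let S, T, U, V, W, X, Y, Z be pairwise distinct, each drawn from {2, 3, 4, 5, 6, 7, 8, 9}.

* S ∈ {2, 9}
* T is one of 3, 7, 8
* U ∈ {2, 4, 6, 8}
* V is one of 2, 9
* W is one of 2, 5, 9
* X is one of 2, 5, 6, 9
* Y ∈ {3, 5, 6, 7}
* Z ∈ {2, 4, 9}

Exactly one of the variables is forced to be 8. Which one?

S and V share exactly the 2 values {2, 9}; by pigeonhole those values go to them, so strike 2, 9 from U, W, X, Z.
W has just one choice, so W = 5. Eliminate 5 elsewhere: X, Y.
X has just one choice, so X = 6. Strike 6 from U, Y.
That leaves Z = 4. Eliminate 4 elsewhere: U.
So 8 goes to U.

U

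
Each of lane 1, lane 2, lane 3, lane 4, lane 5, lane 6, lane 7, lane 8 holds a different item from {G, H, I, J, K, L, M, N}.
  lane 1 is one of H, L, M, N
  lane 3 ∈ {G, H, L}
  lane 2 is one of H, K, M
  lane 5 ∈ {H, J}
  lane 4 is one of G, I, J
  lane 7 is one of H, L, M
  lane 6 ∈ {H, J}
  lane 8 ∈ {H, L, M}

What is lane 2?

K

The 8 variables draw from only 8 values {G, H, I, J, K, L, M, N}, so each is used; only lane 4 can be I, hence lane 4 = I.
Among the 7 still-open variables, G fits only lane 3 (and all 7 values in {G, H, J, K, L, M, N} must be used), so lane 3 = G.
The 6 still-open variables draw from only 6 values {H, J, K, L, M, N}, so each is used; only lane 2 can be K, hence lane 2 = K.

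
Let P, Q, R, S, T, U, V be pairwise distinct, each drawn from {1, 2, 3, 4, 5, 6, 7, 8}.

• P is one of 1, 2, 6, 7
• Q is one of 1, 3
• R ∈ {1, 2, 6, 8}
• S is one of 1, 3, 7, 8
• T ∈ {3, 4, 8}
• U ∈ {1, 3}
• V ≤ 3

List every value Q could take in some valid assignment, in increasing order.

The 7 variables draw from only 7 values {1, 2, 3, 4, 6, 7, 8}, so each is used; only T can be 4, hence T = 4.
Q and U share exactly the 2 values {1, 3}; by pigeonhole those values go to them, so strike 1, 3 from P, R, S, V.
V must be 2 (only option left). Remove 2 from P, R.
No further eliminations apply; Q can still be any of 1, 3.

1, 3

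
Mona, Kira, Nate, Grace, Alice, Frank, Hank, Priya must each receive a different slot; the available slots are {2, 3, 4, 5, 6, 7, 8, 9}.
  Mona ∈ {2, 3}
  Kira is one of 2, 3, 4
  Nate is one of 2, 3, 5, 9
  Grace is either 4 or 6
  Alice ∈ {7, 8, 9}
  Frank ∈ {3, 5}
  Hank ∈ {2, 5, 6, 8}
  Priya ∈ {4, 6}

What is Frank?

The 8 variables draw from only 8 values {2, 3, 4, 5, 6, 7, 8, 9}, so each is used; only Alice can be 7, hence Alice = 7.
The 7 still-open variables draw from only 7 values {2, 3, 4, 5, 6, 8, 9}, so each is used; only Hank can be 8, hence Hank = 8.
The 6 still-open variables together cover exactly {2, 3, 4, 5, 6, 9} — 6 values for 6 variables — and 9 appears only in Nate's list, so Nate = 9.
The 5 still-open variables draw from only 5 values {2, 3, 4, 5, 6}, so each is used; only Frank can be 5, hence Frank = 5.

5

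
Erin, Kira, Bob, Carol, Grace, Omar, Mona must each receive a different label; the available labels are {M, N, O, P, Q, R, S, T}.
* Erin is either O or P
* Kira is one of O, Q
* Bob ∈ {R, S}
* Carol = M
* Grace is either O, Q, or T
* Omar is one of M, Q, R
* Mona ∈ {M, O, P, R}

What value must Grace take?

T

Carol's domain is down to {M}, so Carol = M. So Omar, Mona can't be M.
The 6 still-open variables draw from only 6 values {O, P, Q, R, S, T}, so each is used; only Bob can be S, hence Bob = S.
Among the 5 still-open variables, T fits only Grace (and all 5 values in {O, P, Q, R, T} must be used), so Grace = T.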